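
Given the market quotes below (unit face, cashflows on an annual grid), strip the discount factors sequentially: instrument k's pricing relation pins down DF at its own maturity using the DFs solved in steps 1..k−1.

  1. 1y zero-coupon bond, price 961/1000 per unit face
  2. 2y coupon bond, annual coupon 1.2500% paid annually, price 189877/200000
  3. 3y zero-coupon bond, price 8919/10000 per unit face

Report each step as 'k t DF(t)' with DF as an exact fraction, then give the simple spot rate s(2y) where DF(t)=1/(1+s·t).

1 1 961/1000
2 2 4629/5000
3 3 8919/10000
s(2y) = (1/(4629/5000) − 1)/(2) = 371/9258 ≈ 4.0073%

step 1 [1y] zero: DF = P = 961/1000 ≈ 0.961000
step 2 [2y] bond c/1=1/80: DF=(189877/200000 − 1/80·(0.961000))/(1+1/80) = 4629/5000 ≈ 0.925800
step 3 [3y] zero: DF = P = 8919/10000 ≈ 0.891900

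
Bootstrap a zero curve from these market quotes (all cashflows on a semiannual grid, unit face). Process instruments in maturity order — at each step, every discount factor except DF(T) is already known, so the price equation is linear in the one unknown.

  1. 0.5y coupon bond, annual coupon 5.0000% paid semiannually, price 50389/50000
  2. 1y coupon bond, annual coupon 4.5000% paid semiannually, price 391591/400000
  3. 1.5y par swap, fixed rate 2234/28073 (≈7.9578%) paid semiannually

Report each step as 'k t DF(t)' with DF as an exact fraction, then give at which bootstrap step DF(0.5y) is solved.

step 1 [0.5y] bond c/2=1/40: DF=(50389/50000 − 1/40·(0))/(1+1/40) = 1229/1250 ≈ 0.983200
step 2 [1y] bond c/2=9/400: DF=(391591/400000 − 9/400·(0.983200))/(1+9/400) = 4679/5000 ≈ 0.935800
step 3 [1.5y] swap r/2=1117/28073: DF=(1 − 1117/28073·(0.983200+0.935800))/(1+1117/28073) = 8883/10000 ≈ 0.888300

1 1/2 1229/1250
2 1 4679/5000
3 3/2 8883/10000
DF(0.5y) is solved at step 1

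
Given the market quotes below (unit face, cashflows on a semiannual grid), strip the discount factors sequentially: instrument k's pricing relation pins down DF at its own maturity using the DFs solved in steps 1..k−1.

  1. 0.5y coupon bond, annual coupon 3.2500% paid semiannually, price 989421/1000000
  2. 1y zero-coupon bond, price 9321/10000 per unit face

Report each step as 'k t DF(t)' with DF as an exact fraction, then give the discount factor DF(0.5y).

step 1 [0.5y] bond c/2=13/800: DF=(989421/1000000 − 13/800·(0))/(1+13/800) = 1217/1250 ≈ 0.973600
step 2 [1y] zero: DF = P = 9321/10000 ≈ 0.932100

1 1/2 1217/1250
2 1 9321/10000
DF(0.5y) = 1217/1250 ≈ 0.973600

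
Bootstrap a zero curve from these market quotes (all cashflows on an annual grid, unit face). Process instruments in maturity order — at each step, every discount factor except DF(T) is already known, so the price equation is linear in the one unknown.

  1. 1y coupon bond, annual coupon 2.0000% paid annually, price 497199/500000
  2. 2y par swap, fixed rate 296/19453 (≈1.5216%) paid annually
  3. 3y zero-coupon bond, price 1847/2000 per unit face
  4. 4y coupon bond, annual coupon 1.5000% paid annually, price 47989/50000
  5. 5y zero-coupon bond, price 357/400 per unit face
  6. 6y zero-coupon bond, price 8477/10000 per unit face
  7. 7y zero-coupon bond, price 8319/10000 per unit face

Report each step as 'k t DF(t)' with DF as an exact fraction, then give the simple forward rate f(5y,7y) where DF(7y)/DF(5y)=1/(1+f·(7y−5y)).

step 1 [1y] bond c/1=1/50: DF=(497199/500000 − 1/50·(0))/(1+1/50) = 9749/10000 ≈ 0.974900
step 2 [2y] swap r/1=296/19453: DF=(1 − 296/19453·(0.974900))/(1+296/19453) = 1213/1250 ≈ 0.970400
step 3 [3y] zero: DF = P = 1847/2000 ≈ 0.923500
step 4 [4y] bond c/1=3/200: DF=(47989/50000 − 3/200·(0.974900+0.970400+0.923500))/(1+3/200) = 1129/1250 ≈ 0.903200
step 5 [5y] zero: DF = P = 357/400 ≈ 0.892500
step 6 [6y] zero: DF = P = 8477/10000 ≈ 0.847700
step 7 [7y] zero: DF = P = 8319/10000 ≈ 0.831900

1 1 9749/10000
2 2 1213/1250
3 3 1847/2000
4 4 1129/1250
5 5 357/400
6 6 8477/10000
7 7 8319/10000
f(5y,7y) = ((357/400)/(8319/10000) − 1)/(2) = 101/2773 ≈ 3.6423%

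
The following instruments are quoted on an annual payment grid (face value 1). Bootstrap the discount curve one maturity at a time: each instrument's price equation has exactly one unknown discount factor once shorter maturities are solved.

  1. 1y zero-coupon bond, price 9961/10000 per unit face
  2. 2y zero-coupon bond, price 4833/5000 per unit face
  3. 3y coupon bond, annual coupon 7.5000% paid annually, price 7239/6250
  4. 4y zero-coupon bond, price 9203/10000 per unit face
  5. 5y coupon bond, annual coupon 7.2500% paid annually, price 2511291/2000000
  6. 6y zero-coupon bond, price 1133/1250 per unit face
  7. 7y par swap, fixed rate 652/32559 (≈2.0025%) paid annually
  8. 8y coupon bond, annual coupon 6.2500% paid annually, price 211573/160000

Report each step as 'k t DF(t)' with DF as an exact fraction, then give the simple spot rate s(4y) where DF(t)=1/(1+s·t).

1 1 9961/10000
2 2 4833/5000
3 3 1881/2000
4 4 9203/10000
5 5 9123/10000
6 6 1133/1250
7 7 1087/1250
8 8 1723/2000
s(4y) = (1/(9203/10000) − 1)/(4) = 797/36812 ≈ 2.1651%

step 1 [1y] zero: DF = P = 9961/10000 ≈ 0.996100
step 2 [2y] zero: DF = P = 4833/5000 ≈ 0.966600
step 3 [3y] bond c/1=3/40: DF=(7239/6250 − 3/40·(0.996100+0.966600))/(1+3/40) = 1881/2000 ≈ 0.940500
step 4 [4y] zero: DF = P = 9203/10000 ≈ 0.920300
step 5 [5y] bond c/1=29/400: DF=(2511291/2000000 − 29/400·(0.996100+0.966600+0.940500+0.920300))/(1+29/400) = 9123/10000 ≈ 0.912300
step 6 [6y] zero: DF = P = 1133/1250 ≈ 0.906400
step 7 [7y] swap r/1=652/32559: DF=(1 − 652/32559·(0.996100+0.966600+0.940500+0.920300+0.912300+0.906400))/(1+652/32559) = 1087/1250 ≈ 0.869600
step 8 [8y] bond c/1=1/16: DF=(211573/160000 − 1/16·(0.996100+0.966600+0.940500+0.920300+0.912300+0.906400+0.869600))/(1+1/16) = 1723/2000 ≈ 0.861500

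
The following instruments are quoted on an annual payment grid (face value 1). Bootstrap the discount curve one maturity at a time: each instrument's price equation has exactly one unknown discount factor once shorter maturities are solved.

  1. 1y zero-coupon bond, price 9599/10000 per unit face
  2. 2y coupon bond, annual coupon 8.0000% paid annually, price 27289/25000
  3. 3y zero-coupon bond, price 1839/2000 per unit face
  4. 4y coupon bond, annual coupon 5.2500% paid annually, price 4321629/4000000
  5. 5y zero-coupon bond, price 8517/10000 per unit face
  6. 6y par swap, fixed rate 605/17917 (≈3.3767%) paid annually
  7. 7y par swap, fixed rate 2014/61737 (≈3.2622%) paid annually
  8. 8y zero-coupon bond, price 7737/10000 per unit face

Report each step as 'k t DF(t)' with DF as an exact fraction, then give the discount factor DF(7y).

1 1 9599/10000
2 2 2349/2500
3 3 1839/2000
4 4 8859/10000
5 5 8517/10000
6 6 1637/2000
7 7 3993/5000
8 8 7737/10000
DF(7y) = 3993/5000 ≈ 0.798600

step 1 [1y] zero: DF = P = 9599/10000 ≈ 0.959900
step 2 [2y] bond c/1=2/25: DF=(27289/25000 − 2/25·(0.959900))/(1+2/25) = 2349/2500 ≈ 0.939600
step 3 [3y] zero: DF = P = 1839/2000 ≈ 0.919500
step 4 [4y] bond c/1=21/400: DF=(4321629/4000000 − 21/400·(0.959900+0.939600+0.919500))/(1+21/400) = 8859/10000 ≈ 0.885900
step 5 [5y] zero: DF = P = 8517/10000 ≈ 0.851700
step 6 [6y] swap r/1=605/17917: DF=(1 − 605/17917·(0.959900+0.939600+0.919500+0.885900+0.851700))/(1+605/17917) = 1637/2000 ≈ 0.818500
step 7 [7y] swap r/1=2014/61737: DF=(1 − 2014/61737·(0.959900+0.939600+0.919500+0.885900+0.851700+0.818500))/(1+2014/61737) = 3993/5000 ≈ 0.798600
step 8 [8y] zero: DF = P = 7737/10000 ≈ 0.773700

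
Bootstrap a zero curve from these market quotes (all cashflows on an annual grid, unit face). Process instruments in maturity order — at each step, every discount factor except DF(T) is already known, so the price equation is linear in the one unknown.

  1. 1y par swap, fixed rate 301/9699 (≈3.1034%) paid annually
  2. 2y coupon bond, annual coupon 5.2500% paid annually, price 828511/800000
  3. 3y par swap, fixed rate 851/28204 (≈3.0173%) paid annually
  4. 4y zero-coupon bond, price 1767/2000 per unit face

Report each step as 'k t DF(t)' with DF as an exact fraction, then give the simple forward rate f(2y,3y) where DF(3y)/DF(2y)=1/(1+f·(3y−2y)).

1 1 9699/10000
2 2 2339/2500
3 3 9149/10000
4 4 1767/2000
f(2y,3y) = ((2339/2500)/(9149/10000) − 1)/(1) = 207/9149 ≈ 2.2625%

step 1 [1y] swap r/1=301/9699: DF=(1 − 301/9699·(0))/(1+301/9699) = 9699/10000 ≈ 0.969900
step 2 [2y] bond c/1=21/400: DF=(828511/800000 − 21/400·(0.969900))/(1+21/400) = 2339/2500 ≈ 0.935600
step 3 [3y] swap r/1=851/28204: DF=(1 − 851/28204·(0.969900+0.935600))/(1+851/28204) = 9149/10000 ≈ 0.914900
step 4 [4y] zero: DF = P = 1767/2000 ≈ 0.883500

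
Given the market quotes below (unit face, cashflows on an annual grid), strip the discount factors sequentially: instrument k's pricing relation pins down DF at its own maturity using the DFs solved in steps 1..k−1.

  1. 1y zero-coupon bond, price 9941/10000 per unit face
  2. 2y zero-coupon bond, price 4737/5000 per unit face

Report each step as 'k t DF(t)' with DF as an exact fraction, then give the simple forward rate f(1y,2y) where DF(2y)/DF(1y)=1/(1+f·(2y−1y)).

1 1 9941/10000
2 2 4737/5000
f(1y,2y) = ((9941/10000)/(4737/5000) − 1)/(1) = 467/9474 ≈ 4.9293%

step 1 [1y] zero: DF = P = 9941/10000 ≈ 0.994100
step 2 [2y] zero: DF = P = 4737/5000 ≈ 0.947400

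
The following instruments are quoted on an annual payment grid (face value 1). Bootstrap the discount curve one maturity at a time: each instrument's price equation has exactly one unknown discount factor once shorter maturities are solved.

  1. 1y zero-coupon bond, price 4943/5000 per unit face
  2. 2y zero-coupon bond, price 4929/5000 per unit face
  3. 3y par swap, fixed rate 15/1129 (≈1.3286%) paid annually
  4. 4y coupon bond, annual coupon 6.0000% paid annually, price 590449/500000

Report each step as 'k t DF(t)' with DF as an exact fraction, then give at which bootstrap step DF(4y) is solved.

1 1 4943/5000
2 2 4929/5000
3 3 961/1000
4 4 9479/10000
DF(4y) is solved at step 4

step 1 [1y] zero: DF = P = 4943/5000 ≈ 0.988600
step 2 [2y] zero: DF = P = 4929/5000 ≈ 0.985800
step 3 [3y] swap r/1=15/1129: DF=(1 − 15/1129·(0.988600+0.985800))/(1+15/1129) = 961/1000 ≈ 0.961000
step 4 [4y] bond c/1=3/50: DF=(590449/500000 − 3/50·(0.988600+0.985800+0.961000))/(1+3/50) = 9479/10000 ≈ 0.947900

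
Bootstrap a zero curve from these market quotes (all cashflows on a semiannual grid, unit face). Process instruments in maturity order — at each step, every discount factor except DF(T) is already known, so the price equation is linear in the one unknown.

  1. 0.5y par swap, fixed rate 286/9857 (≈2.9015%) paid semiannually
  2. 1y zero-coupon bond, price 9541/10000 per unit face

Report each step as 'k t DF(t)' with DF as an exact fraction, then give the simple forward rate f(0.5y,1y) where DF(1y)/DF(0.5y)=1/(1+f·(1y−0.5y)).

step 1 [0.5y] swap r/2=143/9857: DF=(1 − 143/9857·(0))/(1+143/9857) = 9857/10000 ≈ 0.985700
step 2 [1y] zero: DF = P = 9541/10000 ≈ 0.954100

1 1/2 9857/10000
2 1 9541/10000
f(0.5y,1y) = ((9857/10000)/(9541/10000) − 1)/(1/2) = 632/9541 ≈ 6.6240%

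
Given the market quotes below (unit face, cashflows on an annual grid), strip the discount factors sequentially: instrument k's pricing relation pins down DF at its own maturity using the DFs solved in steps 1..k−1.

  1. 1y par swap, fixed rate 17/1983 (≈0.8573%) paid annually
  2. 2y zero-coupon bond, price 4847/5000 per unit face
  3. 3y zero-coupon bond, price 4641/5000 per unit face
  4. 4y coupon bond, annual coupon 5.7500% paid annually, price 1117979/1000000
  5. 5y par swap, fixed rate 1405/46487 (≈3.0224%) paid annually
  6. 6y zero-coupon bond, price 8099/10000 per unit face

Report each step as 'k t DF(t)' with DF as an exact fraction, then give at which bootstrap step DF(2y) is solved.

1 1 1983/2000
2 2 4847/5000
3 3 4641/5000
4 4 9001/10000
5 5 1719/2000
6 6 8099/10000
DF(2y) is solved at step 2

step 1 [1y] swap r/1=17/1983: DF=(1 − 17/1983·(0))/(1+17/1983) = 1983/2000 ≈ 0.991500
step 2 [2y] zero: DF = P = 4847/5000 ≈ 0.969400
step 3 [3y] zero: DF = P = 4641/5000 ≈ 0.928200
step 4 [4y] bond c/1=23/400: DF=(1117979/1000000 − 23/400·(0.991500+0.969400+0.928200))/(1+23/400) = 9001/10000 ≈ 0.900100
step 5 [5y] swap r/1=1405/46487: DF=(1 − 1405/46487·(0.991500+0.969400+0.928200+0.900100))/(1+1405/46487) = 1719/2000 ≈ 0.859500
step 6 [6y] zero: DF = P = 8099/10000 ≈ 0.809900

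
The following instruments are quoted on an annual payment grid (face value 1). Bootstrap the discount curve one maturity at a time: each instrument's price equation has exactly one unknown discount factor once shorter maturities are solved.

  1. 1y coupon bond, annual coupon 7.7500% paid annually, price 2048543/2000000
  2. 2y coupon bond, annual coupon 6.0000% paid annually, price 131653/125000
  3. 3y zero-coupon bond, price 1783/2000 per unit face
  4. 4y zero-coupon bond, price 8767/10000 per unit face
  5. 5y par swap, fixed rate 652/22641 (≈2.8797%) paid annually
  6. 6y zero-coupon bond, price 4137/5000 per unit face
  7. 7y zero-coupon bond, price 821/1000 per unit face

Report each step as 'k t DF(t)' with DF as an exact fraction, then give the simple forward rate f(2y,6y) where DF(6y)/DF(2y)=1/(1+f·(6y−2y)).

step 1 [1y] bond c/1=31/400: DF=(2048543/2000000 − 31/400·(0))/(1+31/400) = 4753/5000 ≈ 0.950600
step 2 [2y] bond c/1=3/50: DF=(131653/125000 − 3/50·(0.950600))/(1+3/50) = 4699/5000 ≈ 0.939800
step 3 [3y] zero: DF = P = 1783/2000 ≈ 0.891500
step 4 [4y] zero: DF = P = 8767/10000 ≈ 0.876700
step 5 [5y] swap r/1=652/22641: DF=(1 − 652/22641·(0.950600+0.939800+0.891500+0.876700))/(1+652/22641) = 1087/1250 ≈ 0.869600
step 6 [6y] zero: DF = P = 4137/5000 ≈ 0.827400
step 7 [7y] zero: DF = P = 821/1000 ≈ 0.821000

1 1 4753/5000
2 2 4699/5000
3 3 1783/2000
4 4 8767/10000
5 5 1087/1250
6 6 4137/5000
7 7 821/1000
f(2y,6y) = ((4699/5000)/(4137/5000) − 1)/(4) = 281/8274 ≈ 3.3962%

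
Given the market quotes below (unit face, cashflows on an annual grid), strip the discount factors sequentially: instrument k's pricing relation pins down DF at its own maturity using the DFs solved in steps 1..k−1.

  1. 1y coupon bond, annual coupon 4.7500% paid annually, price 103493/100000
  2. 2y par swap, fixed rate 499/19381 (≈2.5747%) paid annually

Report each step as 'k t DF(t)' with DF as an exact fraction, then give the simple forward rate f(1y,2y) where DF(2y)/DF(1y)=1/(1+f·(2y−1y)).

1 1 247/250
2 2 9501/10000
f(1y,2y) = ((247/250)/(9501/10000) − 1)/(1) = 379/9501 ≈ 3.9891%

step 1 [1y] bond c/1=19/400: DF=(103493/100000 − 19/400·(0))/(1+19/400) = 247/250 ≈ 0.988000
step 2 [2y] swap r/1=499/19381: DF=(1 − 499/19381·(0.988000))/(1+499/19381) = 9501/10000 ≈ 0.950100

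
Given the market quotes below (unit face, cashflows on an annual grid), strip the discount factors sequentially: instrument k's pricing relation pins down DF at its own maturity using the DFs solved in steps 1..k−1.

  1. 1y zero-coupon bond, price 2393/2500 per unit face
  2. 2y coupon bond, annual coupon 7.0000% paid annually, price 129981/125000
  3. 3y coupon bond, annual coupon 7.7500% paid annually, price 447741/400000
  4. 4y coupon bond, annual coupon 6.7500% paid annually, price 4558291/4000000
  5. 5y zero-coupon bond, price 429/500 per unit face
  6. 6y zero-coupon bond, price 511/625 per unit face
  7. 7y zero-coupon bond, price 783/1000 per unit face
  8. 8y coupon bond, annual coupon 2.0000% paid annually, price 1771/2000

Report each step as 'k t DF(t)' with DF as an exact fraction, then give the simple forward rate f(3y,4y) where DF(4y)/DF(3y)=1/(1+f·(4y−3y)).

1 1 2393/2500
2 2 2273/2500
3 3 4523/5000
4 4 8923/10000
5 5 429/500
6 6 511/625
7 7 783/1000
8 8 7481/10000
f(3y,4y) = ((4523/5000)/(8923/10000) − 1)/(1) = 123/8923 ≈ 1.3785%

step 1 [1y] zero: DF = P = 2393/2500 ≈ 0.957200
step 2 [2y] bond c/1=7/100: DF=(129981/125000 − 7/100·(0.957200))/(1+7/100) = 2273/2500 ≈ 0.909200
step 3 [3y] bond c/1=31/400: DF=(447741/400000 − 31/400·(0.957200+0.909200))/(1+31/400) = 4523/5000 ≈ 0.904600
step 4 [4y] bond c/1=27/400: DF=(4558291/4000000 − 27/400·(0.957200+0.909200+0.904600))/(1+27/400) = 8923/10000 ≈ 0.892300
step 5 [5y] zero: DF = P = 429/500 ≈ 0.858000
step 6 [6y] zero: DF = P = 511/625 ≈ 0.817600
step 7 [7y] zero: DF = P = 783/1000 ≈ 0.783000
step 8 [8y] bond c/1=1/50: DF=(1771/2000 − 1/50·(0.957200+0.909200+0.904600+0.892300+0.858000+0.817600+0.783000))/(1+1/50) = 7481/10000 ≈ 0.748100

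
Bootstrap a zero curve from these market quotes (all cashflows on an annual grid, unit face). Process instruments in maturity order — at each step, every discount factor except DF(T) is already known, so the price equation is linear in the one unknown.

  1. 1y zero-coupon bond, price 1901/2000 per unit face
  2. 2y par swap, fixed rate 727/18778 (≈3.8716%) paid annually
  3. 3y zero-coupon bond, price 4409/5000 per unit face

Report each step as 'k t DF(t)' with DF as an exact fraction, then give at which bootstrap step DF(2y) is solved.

step 1 [1y] zero: DF = P = 1901/2000 ≈ 0.950500
step 2 [2y] swap r/1=727/18778: DF=(1 − 727/18778·(0.950500))/(1+727/18778) = 9273/10000 ≈ 0.927300
step 3 [3y] zero: DF = P = 4409/5000 ≈ 0.881800

1 1 1901/2000
2 2 9273/10000
3 3 4409/5000
DF(2y) is solved at step 2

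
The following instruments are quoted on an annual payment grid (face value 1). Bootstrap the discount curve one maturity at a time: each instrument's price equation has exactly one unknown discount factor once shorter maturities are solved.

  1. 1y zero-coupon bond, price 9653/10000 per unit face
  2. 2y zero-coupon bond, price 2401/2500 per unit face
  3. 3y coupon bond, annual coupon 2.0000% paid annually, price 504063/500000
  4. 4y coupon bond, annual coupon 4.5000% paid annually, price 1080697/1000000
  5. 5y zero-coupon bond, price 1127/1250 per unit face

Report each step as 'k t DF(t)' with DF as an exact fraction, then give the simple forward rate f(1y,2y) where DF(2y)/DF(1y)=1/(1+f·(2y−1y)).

1 1 9653/10000
2 2 2401/2500
3 3 4753/5000
4 4 9103/10000
5 5 1127/1250
f(1y,2y) = ((9653/10000)/(2401/2500) − 1)/(1) = 1/196 ≈ 0.5102%

step 1 [1y] zero: DF = P = 9653/10000 ≈ 0.965300
step 2 [2y] zero: DF = P = 2401/2500 ≈ 0.960400
step 3 [3y] bond c/1=1/50: DF=(504063/500000 − 1/50·(0.965300+0.960400))/(1+1/50) = 4753/5000 ≈ 0.950600
step 4 [4y] bond c/1=9/200: DF=(1080697/1000000 − 9/200·(0.965300+0.960400+0.950600))/(1+9/200) = 9103/10000 ≈ 0.910300
step 5 [5y] zero: DF = P = 1127/1250 ≈ 0.901600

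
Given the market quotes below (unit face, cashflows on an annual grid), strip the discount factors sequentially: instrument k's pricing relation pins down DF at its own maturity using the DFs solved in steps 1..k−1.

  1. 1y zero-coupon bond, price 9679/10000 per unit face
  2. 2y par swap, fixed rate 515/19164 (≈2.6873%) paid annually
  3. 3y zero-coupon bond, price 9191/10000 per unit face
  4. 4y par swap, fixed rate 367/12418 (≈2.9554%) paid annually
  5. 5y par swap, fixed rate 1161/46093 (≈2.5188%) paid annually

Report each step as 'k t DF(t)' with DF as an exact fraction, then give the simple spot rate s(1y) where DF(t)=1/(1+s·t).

step 1 [1y] zero: DF = P = 9679/10000 ≈ 0.967900
step 2 [2y] swap r/1=515/19164: DF=(1 − 515/19164·(0.967900))/(1+515/19164) = 1897/2000 ≈ 0.948500
step 3 [3y] zero: DF = P = 9191/10000 ≈ 0.919100
step 4 [4y] swap r/1=367/12418: DF=(1 − 367/12418·(0.967900+0.948500+0.919100))/(1+367/12418) = 8899/10000 ≈ 0.889900
step 5 [5y] swap r/1=1161/46093: DF=(1 − 1161/46093·(0.967900+0.948500+0.919100+0.889900))/(1+1161/46093) = 8839/10000 ≈ 0.883900

1 1 9679/10000
2 2 1897/2000
3 3 9191/10000
4 4 8899/10000
5 5 8839/10000
s(1y) = (1/(9679/10000) − 1)/(1) = 321/9679 ≈ 3.3165%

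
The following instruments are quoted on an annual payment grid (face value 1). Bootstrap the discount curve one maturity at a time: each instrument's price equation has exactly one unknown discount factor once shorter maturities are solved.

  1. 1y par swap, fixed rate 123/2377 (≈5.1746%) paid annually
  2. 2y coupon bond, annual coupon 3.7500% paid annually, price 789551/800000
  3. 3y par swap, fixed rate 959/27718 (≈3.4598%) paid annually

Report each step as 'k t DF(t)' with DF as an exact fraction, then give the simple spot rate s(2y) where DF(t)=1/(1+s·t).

step 1 [1y] swap r/1=123/2377: DF=(1 − 123/2377·(0))/(1+123/2377) = 2377/2500 ≈ 0.950800
step 2 [2y] bond c/1=3/80: DF=(789551/800000 − 3/80·(0.950800))/(1+3/80) = 9169/10000 ≈ 0.916900
step 3 [3y] swap r/1=959/27718: DF=(1 − 959/27718·(0.950800+0.916900))/(1+959/27718) = 9041/10000 ≈ 0.904100

1 1 2377/2500
2 2 9169/10000
3 3 9041/10000
s(2y) = (1/(9169/10000) − 1)/(2) = 831/18338 ≈ 4.5316%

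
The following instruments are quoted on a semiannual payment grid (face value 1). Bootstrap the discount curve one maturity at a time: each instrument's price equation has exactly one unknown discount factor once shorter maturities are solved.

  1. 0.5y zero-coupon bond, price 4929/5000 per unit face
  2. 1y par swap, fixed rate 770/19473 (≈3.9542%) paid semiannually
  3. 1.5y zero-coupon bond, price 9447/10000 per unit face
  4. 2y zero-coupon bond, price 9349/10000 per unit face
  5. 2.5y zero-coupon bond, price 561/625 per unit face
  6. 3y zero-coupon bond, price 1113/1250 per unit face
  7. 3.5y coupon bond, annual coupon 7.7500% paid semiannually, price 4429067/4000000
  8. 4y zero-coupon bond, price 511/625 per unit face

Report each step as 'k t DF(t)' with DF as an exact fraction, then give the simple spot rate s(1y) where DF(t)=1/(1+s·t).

step 1 [0.5y] zero: DF = P = 4929/5000 ≈ 0.985800
step 2 [1y] swap r/2=385/19473: DF=(1 − 385/19473·(0.985800))/(1+385/19473) = 1923/2000 ≈ 0.961500
step 3 [1.5y] zero: DF = P = 9447/10000 ≈ 0.944700
step 4 [2y] zero: DF = P = 9349/10000 ≈ 0.934900
step 5 [2.5y] zero: DF = P = 561/625 ≈ 0.897600
step 6 [3y] zero: DF = P = 1113/1250 ≈ 0.890400
step 7 [3.5y] bond c/2=31/800: DF=(4429067/4000000 − 31/800·(0.985800+0.961500+0.944700+0.934900+0.897600+0.890400))/(1+31/800) = 1713/2000 ≈ 0.856500
step 8 [4y] zero: DF = P = 511/625 ≈ 0.817600

1 1/2 4929/5000
2 1 1923/2000
3 3/2 9447/10000
4 2 9349/10000
5 5/2 561/625
6 3 1113/1250
7 7/2 1713/2000
8 4 511/625
s(1y) = (1/(1923/2000) − 1)/(1) = 77/1923 ≈ 4.0042%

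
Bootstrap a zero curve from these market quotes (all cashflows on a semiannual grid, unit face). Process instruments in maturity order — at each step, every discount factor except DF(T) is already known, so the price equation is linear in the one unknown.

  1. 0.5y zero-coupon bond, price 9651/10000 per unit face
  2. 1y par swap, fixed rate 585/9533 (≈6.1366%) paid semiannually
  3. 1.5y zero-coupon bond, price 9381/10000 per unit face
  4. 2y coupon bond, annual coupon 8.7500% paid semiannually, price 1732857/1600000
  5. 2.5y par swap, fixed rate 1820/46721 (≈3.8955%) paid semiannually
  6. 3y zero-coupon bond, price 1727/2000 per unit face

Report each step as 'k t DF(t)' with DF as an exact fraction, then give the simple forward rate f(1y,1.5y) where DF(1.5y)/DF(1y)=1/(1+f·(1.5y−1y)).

1 1/2 9651/10000
2 1 1883/2000
3 3/2 9381/10000
4 2 574/625
5 5/2 909/1000
6 3 1727/2000
f(1y,1.5y) = ((1883/2000)/(9381/10000) − 1)/(1/2) = 68/9381 ≈ 0.7249%

step 1 [0.5y] zero: DF = P = 9651/10000 ≈ 0.965100
step 2 [1y] swap r/2=585/19066: DF=(1 − 585/19066·(0.965100))/(1+585/19066) = 1883/2000 ≈ 0.941500
step 3 [1.5y] zero: DF = P = 9381/10000 ≈ 0.938100
step 4 [2y] bond c/2=7/160: DF=(1732857/1600000 − 7/160·(0.965100+0.941500+0.938100))/(1+7/160) = 574/625 ≈ 0.918400
step 5 [2.5y] swap r/2=910/46721: DF=(1 − 910/46721·(0.965100+0.941500+0.938100+0.918400))/(1+910/46721) = 909/1000 ≈ 0.909000
step 6 [3y] zero: DF = P = 1727/2000 ≈ 0.863500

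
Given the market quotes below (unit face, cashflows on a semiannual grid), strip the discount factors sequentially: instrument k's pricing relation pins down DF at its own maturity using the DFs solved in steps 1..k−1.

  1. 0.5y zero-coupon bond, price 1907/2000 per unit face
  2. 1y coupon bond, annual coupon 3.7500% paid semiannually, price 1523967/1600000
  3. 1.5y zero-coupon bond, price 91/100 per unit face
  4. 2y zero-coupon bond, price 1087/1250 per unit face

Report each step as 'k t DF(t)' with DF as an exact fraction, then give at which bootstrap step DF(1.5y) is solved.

1 1/2 1907/2000
2 1 4587/5000
3 3/2 91/100
4 2 1087/1250
DF(1.5y) is solved at step 3

step 1 [0.5y] zero: DF = P = 1907/2000 ≈ 0.953500
step 2 [1y] bond c/2=3/160: DF=(1523967/1600000 − 3/160·(0.953500))/(1+3/160) = 4587/5000 ≈ 0.917400
step 3 [1.5y] zero: DF = P = 91/100 ≈ 0.910000
step 4 [2y] zero: DF = P = 1087/1250 ≈ 0.869600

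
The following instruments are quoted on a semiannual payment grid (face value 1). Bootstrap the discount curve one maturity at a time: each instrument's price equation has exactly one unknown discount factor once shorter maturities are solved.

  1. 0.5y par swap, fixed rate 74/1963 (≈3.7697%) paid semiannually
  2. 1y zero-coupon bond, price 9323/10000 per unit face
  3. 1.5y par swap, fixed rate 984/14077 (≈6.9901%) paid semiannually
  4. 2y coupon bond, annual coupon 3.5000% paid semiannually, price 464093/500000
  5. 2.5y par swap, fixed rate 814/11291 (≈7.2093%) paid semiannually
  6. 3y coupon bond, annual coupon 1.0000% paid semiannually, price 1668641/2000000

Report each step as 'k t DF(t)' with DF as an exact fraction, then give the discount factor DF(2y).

1 1/2 1963/2000
2 1 9323/10000
3 3/2 1127/1250
4 2 4319/5000
5 5/2 2093/2500
6 3 8077/10000
DF(2y) = 4319/5000 ≈ 0.863800

step 1 [0.5y] swap r/2=37/1963: DF=(1 − 37/1963·(0))/(1+37/1963) = 1963/2000 ≈ 0.981500
step 2 [1y] zero: DF = P = 9323/10000 ≈ 0.932300
step 3 [1.5y] swap r/2=492/14077: DF=(1 − 492/14077·(0.981500+0.932300))/(1+492/14077) = 1127/1250 ≈ 0.901600
step 4 [2y] bond c/2=7/400: DF=(464093/500000 − 7/400·(0.981500+0.932300+0.901600))/(1+7/400) = 4319/5000 ≈ 0.863800
step 5 [2.5y] swap r/2=407/11291: DF=(1 − 407/11291·(0.981500+0.932300+0.901600+0.863800))/(1+407/11291) = 2093/2500 ≈ 0.837200
step 6 [3y] bond c/2=1/200: DF=(1668641/2000000 − 1/200·(0.981500+0.932300+0.901600+0.863800+0.837200))/(1+1/200) = 8077/10000 ≈ 0.807700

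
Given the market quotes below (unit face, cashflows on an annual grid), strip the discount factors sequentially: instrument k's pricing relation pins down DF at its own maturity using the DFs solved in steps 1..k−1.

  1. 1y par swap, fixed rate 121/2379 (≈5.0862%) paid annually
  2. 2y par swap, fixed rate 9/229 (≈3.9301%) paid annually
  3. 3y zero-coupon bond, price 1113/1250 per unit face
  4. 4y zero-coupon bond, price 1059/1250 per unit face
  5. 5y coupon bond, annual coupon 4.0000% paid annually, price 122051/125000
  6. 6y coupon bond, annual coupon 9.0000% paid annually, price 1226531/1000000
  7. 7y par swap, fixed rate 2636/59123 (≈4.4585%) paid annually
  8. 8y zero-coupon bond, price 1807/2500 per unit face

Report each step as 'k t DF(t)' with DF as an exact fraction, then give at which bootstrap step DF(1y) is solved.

1 1 2379/2500
2 2 4631/5000
3 3 1113/1250
4 4 1059/1250
5 5 3999/5000
6 6 7607/10000
7 7 1841/2500
8 8 1807/2500
DF(1y) is solved at step 1

step 1 [1y] swap r/1=121/2379: DF=(1 − 121/2379·(0))/(1+121/2379) = 2379/2500 ≈ 0.951600
step 2 [2y] swap r/1=9/229: DF=(1 − 9/229·(0.951600))/(1+9/229) = 4631/5000 ≈ 0.926200
step 3 [3y] zero: DF = P = 1113/1250 ≈ 0.890400
step 4 [4y] zero: DF = P = 1059/1250 ≈ 0.847200
step 5 [5y] bond c/1=1/25: DF=(122051/125000 − 1/25·(0.951600+0.926200+0.890400+0.847200))/(1+1/25) = 3999/5000 ≈ 0.799800
step 6 [6y] bond c/1=9/100: DF=(1226531/1000000 − 9/100·(0.951600+0.926200+0.890400+0.847200+0.799800))/(1+9/100) = 7607/10000 ≈ 0.760700
step 7 [7y] swap r/1=2636/59123: DF=(1 − 2636/59123·(0.951600+0.926200+0.890400+0.847200+0.799800+0.760700))/(1+2636/59123) = 1841/2500 ≈ 0.736400
step 8 [8y] zero: DF = P = 1807/2500 ≈ 0.722800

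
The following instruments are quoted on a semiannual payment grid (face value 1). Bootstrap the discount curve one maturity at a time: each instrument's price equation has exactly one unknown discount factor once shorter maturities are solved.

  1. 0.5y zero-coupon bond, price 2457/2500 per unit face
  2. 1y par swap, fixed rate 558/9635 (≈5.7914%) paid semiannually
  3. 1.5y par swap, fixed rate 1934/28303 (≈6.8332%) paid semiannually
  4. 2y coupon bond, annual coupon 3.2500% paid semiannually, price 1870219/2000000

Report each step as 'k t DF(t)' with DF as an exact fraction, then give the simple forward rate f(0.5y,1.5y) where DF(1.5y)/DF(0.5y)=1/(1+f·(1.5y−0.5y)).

1 1/2 2457/2500
2 1 4721/5000
3 3/2 9033/10000
4 2 8749/10000
f(0.5y,1.5y) = ((2457/2500)/(9033/10000) − 1)/(1) = 265/3011 ≈ 8.8011%

step 1 [0.5y] zero: DF = P = 2457/2500 ≈ 0.982800
step 2 [1y] swap r/2=279/9635: DF=(1 − 279/9635·(0.982800))/(1+279/9635) = 4721/5000 ≈ 0.944200
step 3 [1.5y] swap r/2=967/28303: DF=(1 − 967/28303·(0.982800+0.944200))/(1+967/28303) = 9033/10000 ≈ 0.903300
step 4 [2y] bond c/2=13/800: DF=(1870219/2000000 − 13/800·(0.982800+0.944200+0.903300))/(1+13/800) = 8749/10000 ≈ 0.874900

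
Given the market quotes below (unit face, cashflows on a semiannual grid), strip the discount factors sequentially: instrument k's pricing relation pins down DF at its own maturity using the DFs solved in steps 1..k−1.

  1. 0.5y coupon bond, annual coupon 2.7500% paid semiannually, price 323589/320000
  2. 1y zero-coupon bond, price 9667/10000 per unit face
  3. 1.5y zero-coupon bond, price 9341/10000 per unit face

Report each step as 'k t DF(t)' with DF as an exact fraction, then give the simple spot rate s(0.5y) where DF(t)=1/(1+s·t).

1 1/2 399/400
2 1 9667/10000
3 3/2 9341/10000
s(0.5y) = (1/(399/400) − 1)/(1/2) = 2/399 ≈ 0.5013%

step 1 [0.5y] bond c/2=11/800: DF=(323589/320000 − 11/800·(0))/(1+11/800) = 399/400 ≈ 0.997500
step 2 [1y] zero: DF = P = 9667/10000 ≈ 0.966700
step 3 [1.5y] zero: DF = P = 9341/10000 ≈ 0.934100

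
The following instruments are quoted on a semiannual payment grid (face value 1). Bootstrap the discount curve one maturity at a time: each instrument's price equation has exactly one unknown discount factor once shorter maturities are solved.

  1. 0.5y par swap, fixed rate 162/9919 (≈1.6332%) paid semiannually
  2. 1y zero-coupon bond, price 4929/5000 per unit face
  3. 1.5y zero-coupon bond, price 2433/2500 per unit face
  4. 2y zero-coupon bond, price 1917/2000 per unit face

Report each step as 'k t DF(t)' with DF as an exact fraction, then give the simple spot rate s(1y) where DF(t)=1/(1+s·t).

1 1/2 9919/10000
2 1 4929/5000
3 3/2 2433/2500
4 2 1917/2000
s(1y) = (1/(4929/5000) − 1)/(1) = 71/4929 ≈ 1.4405%

step 1 [0.5y] swap r/2=81/9919: DF=(1 − 81/9919·(0))/(1+81/9919) = 9919/10000 ≈ 0.991900
step 2 [1y] zero: DF = P = 4929/5000 ≈ 0.985800
step 3 [1.5y] zero: DF = P = 2433/2500 ≈ 0.973200
step 4 [2y] zero: DF = P = 1917/2000 ≈ 0.958500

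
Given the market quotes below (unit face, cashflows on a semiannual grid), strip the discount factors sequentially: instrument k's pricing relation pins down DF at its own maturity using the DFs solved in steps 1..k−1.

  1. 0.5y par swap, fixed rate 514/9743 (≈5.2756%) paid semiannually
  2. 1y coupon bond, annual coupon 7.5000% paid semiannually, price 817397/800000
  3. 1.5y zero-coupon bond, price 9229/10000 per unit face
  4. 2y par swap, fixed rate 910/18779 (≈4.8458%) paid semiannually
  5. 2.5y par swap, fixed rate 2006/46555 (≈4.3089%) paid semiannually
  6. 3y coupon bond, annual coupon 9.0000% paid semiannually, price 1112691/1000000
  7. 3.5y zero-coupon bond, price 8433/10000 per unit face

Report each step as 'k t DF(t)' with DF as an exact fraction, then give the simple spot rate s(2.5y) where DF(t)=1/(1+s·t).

step 1 [0.5y] swap r/2=257/9743: DF=(1 − 257/9743·(0))/(1+257/9743) = 9743/10000 ≈ 0.974300
step 2 [1y] bond c/2=3/80: DF=(817397/800000 − 3/80·(0.974300))/(1+3/80) = 1187/1250 ≈ 0.949600
step 3 [1.5y] zero: DF = P = 9229/10000 ≈ 0.922900
step 4 [2y] swap r/2=455/18779: DF=(1 − 455/18779·(0.974300+0.949600+0.922900))/(1+455/18779) = 909/1000 ≈ 0.909000
step 5 [2.5y] swap r/2=1003/46555: DF=(1 − 1003/46555·(0.974300+0.949600+0.922900+0.909000))/(1+1003/46555) = 8997/10000 ≈ 0.899700
step 6 [3y] bond c/2=9/200: DF=(1112691/1000000 − 9/200·(0.974300+0.949600+0.922900+0.909000+0.899700))/(1+9/200) = 8643/10000 ≈ 0.864300
step 7 [3.5y] zero: DF = P = 8433/10000 ≈ 0.843300

1 1/2 9743/10000
2 1 1187/1250
3 3/2 9229/10000
4 2 909/1000
5 5/2 8997/10000
6 3 8643/10000
7 7/2 8433/10000
s(2.5y) = (1/(8997/10000) − 1)/(5/2) = 2006/44985 ≈ 4.4593%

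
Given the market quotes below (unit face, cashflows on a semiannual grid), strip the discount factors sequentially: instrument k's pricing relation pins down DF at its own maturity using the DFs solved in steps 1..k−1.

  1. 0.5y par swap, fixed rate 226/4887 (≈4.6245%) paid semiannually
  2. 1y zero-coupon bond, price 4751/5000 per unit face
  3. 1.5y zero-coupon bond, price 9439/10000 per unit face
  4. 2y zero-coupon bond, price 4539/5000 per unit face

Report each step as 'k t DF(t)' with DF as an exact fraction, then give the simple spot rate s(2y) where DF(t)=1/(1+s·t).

1 1/2 4887/5000
2 1 4751/5000
3 3/2 9439/10000
4 2 4539/5000
s(2y) = (1/(4539/5000) − 1)/(2) = 461/9078 ≈ 5.0782%

step 1 [0.5y] swap r/2=113/4887: DF=(1 − 113/4887·(0))/(1+113/4887) = 4887/5000 ≈ 0.977400
step 2 [1y] zero: DF = P = 4751/5000 ≈ 0.950200
step 3 [1.5y] zero: DF = P = 9439/10000 ≈ 0.943900
step 4 [2y] zero: DF = P = 4539/5000 ≈ 0.907800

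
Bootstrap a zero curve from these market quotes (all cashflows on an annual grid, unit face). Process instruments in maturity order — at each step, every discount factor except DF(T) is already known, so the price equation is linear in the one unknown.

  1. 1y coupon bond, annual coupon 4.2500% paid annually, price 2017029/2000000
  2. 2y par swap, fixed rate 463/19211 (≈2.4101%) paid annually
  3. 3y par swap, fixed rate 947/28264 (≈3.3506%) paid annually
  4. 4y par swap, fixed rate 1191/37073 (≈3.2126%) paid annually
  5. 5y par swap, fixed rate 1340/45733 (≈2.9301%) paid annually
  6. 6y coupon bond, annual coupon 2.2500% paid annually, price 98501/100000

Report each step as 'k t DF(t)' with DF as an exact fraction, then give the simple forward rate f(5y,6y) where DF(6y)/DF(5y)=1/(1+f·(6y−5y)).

step 1 [1y] bond c/1=17/400: DF=(2017029/2000000 − 17/400·(0))/(1+17/400) = 4837/5000 ≈ 0.967400
step 2 [2y] swap r/1=463/19211: DF=(1 − 463/19211·(0.967400))/(1+463/19211) = 9537/10000 ≈ 0.953700
step 3 [3y] swap r/1=947/28264: DF=(1 − 947/28264·(0.967400+0.953700))/(1+947/28264) = 9053/10000 ≈ 0.905300
step 4 [4y] swap r/1=1191/37073: DF=(1 − 1191/37073·(0.967400+0.953700+0.905300))/(1+1191/37073) = 8809/10000 ≈ 0.880900
step 5 [5y] swap r/1=1340/45733: DF=(1 − 1340/45733·(0.967400+0.953700+0.905300+0.880900))/(1+1340/45733) = 433/500 ≈ 0.866000
step 6 [6y] bond c/1=9/400: DF=(98501/100000 − 9/400·(0.967400+0.953700+0.905300+0.880900+0.866000))/(1+9/400) = 8627/10000 ≈ 0.862700

1 1 4837/5000
2 2 9537/10000
3 3 9053/10000
4 4 8809/10000
5 5 433/500
6 6 8627/10000
f(5y,6y) = ((433/500)/(8627/10000) − 1)/(1) = 33/8627 ≈ 0.3825%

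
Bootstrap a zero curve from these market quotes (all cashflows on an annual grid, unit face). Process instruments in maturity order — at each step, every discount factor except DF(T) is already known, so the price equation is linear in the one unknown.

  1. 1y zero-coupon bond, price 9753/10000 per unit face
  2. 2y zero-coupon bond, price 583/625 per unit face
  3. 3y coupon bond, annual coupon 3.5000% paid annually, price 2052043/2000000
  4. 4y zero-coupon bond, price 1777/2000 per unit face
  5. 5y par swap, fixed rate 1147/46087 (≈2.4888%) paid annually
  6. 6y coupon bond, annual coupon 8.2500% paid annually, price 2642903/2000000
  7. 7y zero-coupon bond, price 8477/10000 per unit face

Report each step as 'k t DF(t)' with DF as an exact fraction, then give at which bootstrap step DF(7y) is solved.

step 1 [1y] zero: DF = P = 9753/10000 ≈ 0.975300
step 2 [2y] zero: DF = P = 583/625 ≈ 0.932800
step 3 [3y] bond c/1=7/200: DF=(2052043/2000000 − 7/200·(0.975300+0.932800))/(1+7/200) = 2317/2500 ≈ 0.926800
step 4 [4y] zero: DF = P = 1777/2000 ≈ 0.888500
step 5 [5y] swap r/1=1147/46087: DF=(1 − 1147/46087·(0.975300+0.932800+0.926800+0.888500))/(1+1147/46087) = 8853/10000 ≈ 0.885300
step 6 [6y] bond c/1=33/400: DF=(2642903/2000000 − 33/400·(0.975300+0.932800+0.926800+0.888500+0.885300))/(1+33/400) = 1739/2000 ≈ 0.869500
step 7 [7y] zero: DF = P = 8477/10000 ≈ 0.847700

1 1 9753/10000
2 2 583/625
3 3 2317/2500
4 4 1777/2000
5 5 8853/10000
6 6 1739/2000
7 7 8477/10000
DF(7y) is solved at step 7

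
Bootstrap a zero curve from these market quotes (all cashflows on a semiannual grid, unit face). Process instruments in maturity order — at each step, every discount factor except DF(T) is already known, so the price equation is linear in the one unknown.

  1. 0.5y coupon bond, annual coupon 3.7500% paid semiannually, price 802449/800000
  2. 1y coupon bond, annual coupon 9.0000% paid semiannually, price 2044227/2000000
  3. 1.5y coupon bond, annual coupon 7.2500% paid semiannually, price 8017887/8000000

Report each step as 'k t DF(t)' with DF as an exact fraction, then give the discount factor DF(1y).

1 1/2 4923/5000
2 1 9357/10000
3 3/2 9/10
DF(1y) = 9357/10000 ≈ 0.935700

step 1 [0.5y] bond c/2=3/160: DF=(802449/800000 − 3/160·(0))/(1+3/160) = 4923/5000 ≈ 0.984600
step 2 [1y] bond c/2=9/200: DF=(2044227/2000000 − 9/200·(0.984600))/(1+9/200) = 9357/10000 ≈ 0.935700
step 3 [1.5y] bond c/2=29/800: DF=(8017887/8000000 − 29/800·(0.984600+0.935700))/(1+29/800) = 9/10 ≈ 0.900000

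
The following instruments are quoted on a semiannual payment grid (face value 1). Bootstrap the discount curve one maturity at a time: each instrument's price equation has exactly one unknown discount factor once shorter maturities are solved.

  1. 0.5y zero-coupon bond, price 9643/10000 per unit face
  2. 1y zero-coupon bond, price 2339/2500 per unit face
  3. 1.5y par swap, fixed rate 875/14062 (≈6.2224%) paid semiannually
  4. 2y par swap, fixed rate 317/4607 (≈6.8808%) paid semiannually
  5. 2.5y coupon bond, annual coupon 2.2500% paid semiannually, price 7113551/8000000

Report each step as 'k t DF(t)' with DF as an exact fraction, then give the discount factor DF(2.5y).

1 1/2 9643/10000
2 1 2339/2500
3 3/2 73/80
4 2 2183/2500
5 5/2 8383/10000
DF(2.5y) = 8383/10000 ≈ 0.838300

step 1 [0.5y] zero: DF = P = 9643/10000 ≈ 0.964300
step 2 [1y] zero: DF = P = 2339/2500 ≈ 0.935600
step 3 [1.5y] swap r/2=875/28124: DF=(1 − 875/28124·(0.964300+0.935600))/(1+875/28124) = 73/80 ≈ 0.912500
step 4 [2y] swap r/2=317/9214: DF=(1 − 317/9214·(0.964300+0.935600+0.912500))/(1+317/9214) = 2183/2500 ≈ 0.873200
step 5 [2.5y] bond c/2=9/800: DF=(7113551/8000000 − 9/800·(0.964300+0.935600+0.912500+0.873200))/(1+9/800) = 8383/10000 ≈ 0.838300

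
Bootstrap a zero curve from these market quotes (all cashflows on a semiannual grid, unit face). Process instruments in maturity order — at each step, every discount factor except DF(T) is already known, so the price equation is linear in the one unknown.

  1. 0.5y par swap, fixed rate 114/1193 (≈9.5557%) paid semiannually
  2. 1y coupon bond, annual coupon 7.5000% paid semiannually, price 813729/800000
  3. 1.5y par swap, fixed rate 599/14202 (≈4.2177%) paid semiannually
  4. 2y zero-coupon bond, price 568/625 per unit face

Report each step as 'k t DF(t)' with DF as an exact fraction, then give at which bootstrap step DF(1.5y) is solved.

step 1 [0.5y] swap r/2=57/1193: DF=(1 − 57/1193·(0))/(1+57/1193) = 1193/1250 ≈ 0.954400
step 2 [1y] bond c/2=3/80: DF=(813729/800000 − 3/80·(0.954400))/(1+3/80) = 9459/10000 ≈ 0.945900
step 3 [1.5y] swap r/2=599/28404: DF=(1 − 599/28404·(0.954400+0.945900))/(1+599/28404) = 9401/10000 ≈ 0.940100
step 4 [2y] zero: DF = P = 568/625 ≈ 0.908800

1 1/2 1193/1250
2 1 9459/10000
3 3/2 9401/10000
4 2 568/625
DF(1.5y) is solved at step 3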